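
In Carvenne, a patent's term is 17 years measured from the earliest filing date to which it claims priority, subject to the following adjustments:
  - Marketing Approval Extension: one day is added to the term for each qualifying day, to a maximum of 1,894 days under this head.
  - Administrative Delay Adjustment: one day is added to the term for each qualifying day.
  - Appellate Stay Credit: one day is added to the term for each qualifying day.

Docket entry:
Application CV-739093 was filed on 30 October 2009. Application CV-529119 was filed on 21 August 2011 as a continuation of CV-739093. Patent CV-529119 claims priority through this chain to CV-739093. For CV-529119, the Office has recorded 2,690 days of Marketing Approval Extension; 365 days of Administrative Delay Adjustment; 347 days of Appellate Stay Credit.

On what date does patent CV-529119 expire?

2033-12-18

Earliest priority filing: 30 October 2009.
Base term: 30 October 2009 + 17 years → 30 October 2026.
Marketing Approval Extension: 2690 days claimed exceeds the 1894-day cap, so +1894 days → 6 January 2032.
Administrative Delay Adjustment: +365 days → 5 January 2033.
Appellate Stay Credit: +347 days → 18 December 2033.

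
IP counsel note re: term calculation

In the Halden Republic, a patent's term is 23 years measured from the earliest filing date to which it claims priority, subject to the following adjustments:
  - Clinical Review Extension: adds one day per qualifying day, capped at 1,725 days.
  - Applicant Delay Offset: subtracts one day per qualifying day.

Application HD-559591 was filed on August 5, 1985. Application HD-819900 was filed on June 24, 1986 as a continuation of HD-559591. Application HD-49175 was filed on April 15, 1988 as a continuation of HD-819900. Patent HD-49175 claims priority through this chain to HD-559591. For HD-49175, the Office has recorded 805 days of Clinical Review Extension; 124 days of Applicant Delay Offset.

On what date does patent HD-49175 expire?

2010-06-17

Earliest priority filing: 5 August 1985.
Base term: 5 August 1985 + 23 years → 5 August 2008.
Clinical Review Extension: 805 days (within the 1725-day cap) → +805 days → 19 October 2010.
Applicant Delay Offset: −124 days → 17 June 2010.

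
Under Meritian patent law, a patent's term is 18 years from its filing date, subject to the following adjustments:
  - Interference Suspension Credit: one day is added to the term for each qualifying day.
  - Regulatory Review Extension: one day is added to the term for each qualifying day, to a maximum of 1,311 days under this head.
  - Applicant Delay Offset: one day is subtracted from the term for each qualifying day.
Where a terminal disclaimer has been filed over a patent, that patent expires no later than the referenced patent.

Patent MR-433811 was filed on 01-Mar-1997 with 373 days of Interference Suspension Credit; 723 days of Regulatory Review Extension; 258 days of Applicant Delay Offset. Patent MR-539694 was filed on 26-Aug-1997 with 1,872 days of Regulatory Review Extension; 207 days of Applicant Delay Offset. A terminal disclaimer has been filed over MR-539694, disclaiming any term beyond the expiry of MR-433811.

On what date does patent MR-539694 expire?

Natural term of MR-539694:
  Base: filing + 18 years → 26 August 2015.
  Regulatory Review Extension: 1872 days claimed exceeds the 1311-day cap, so +1311 days → 29 March 2019.
  Applicant Delay Offset: −207 days → 3 September 2018.
Expiry of referenced patent MR-433811:
  Base: filing + 18 years → 1 March 2015.
  Interference Suspension Credit: +373 days → 8 March 2016.
  Regulatory Review Extension: 723 days (within the 1311-day cap) → +723 days → 1 March 2018.
  Applicant Delay Offset: −258 days → 16 June 2017.
Terminal disclaimer: MR-539694 expires on the earlier of 3 September 2018 and 16 June 2017.

June 16, 2017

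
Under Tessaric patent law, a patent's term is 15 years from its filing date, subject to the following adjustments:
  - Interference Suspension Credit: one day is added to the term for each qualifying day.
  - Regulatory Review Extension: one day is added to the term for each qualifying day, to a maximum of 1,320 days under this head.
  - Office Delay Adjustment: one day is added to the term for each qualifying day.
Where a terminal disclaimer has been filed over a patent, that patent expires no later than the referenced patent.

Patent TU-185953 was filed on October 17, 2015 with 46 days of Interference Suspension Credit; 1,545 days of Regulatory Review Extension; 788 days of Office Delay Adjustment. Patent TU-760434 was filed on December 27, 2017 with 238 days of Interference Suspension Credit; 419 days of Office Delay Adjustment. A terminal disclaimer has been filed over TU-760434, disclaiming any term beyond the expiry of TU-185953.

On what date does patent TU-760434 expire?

2034-10-15

Natural term of TU-760434:
  Base: filing + 15 years → 27 December 2032.
  Interference Suspension Credit: +238 days → 22 August 2033.
  Office Delay Adjustment: +419 days → 15 October 2034.
Expiry of referenced patent TU-185953:
  Base: filing + 15 years → 17 October 2030.
  Interference Suspension Credit: +46 days → 2 December 2030.
  Regulatory Review Extension: 1545 days claimed exceeds the 1320-day cap, so +1320 days → 14 July 2034.
  Office Delay Adjustment: +788 days → 9 September 2036.
Terminal disclaimer: TU-760434 expires on the earlier of 15 October 2034 and 9 September 2036.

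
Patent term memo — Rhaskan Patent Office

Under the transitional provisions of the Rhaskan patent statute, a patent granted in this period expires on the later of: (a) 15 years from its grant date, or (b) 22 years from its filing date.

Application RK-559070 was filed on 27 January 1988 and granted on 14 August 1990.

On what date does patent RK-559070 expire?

(a) grant + 15 years → 14 August 2005.
(b) filing + 22 years → 27 January 2010.
Later of the two: 27 January 2010.

2010-01-27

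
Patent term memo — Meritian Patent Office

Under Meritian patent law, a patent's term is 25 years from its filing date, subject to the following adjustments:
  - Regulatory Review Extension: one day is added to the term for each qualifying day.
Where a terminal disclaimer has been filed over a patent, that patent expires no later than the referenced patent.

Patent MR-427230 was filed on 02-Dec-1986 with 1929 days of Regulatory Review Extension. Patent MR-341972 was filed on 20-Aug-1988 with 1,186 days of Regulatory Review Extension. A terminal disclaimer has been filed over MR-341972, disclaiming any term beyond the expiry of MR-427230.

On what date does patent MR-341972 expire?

November 18, 2016

Natural term of MR-341972:
  Base: filing + 25 years → 20 August 2013.
  Regulatory Review Extension: +1186 days → 18 November 2016.
Expiry of referenced patent MR-427230:
  Base: filing + 25 years → 2 December 2011.
  Regulatory Review Extension: +1929 days → 14 March 2017.
Terminal disclaimer: MR-341972 expires on the earlier of 18 November 2016 and 14 March 2017.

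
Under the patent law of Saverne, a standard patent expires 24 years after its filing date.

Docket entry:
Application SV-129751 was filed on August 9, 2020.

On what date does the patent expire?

August 9, 2044

Filing date + 24 years → 9 August 2044.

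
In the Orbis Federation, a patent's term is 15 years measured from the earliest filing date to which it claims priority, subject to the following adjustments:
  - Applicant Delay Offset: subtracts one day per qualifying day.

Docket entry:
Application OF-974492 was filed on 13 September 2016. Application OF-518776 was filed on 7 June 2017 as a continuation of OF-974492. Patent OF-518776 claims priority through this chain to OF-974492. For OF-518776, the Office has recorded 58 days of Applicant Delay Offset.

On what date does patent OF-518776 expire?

July 17, 2031

Earliest priority filing: 13 September 2016.
Base term: 13 September 2016 + 15 years → 13 September 2031.
Applicant Delay Offset: −58 days → 17 July 2031.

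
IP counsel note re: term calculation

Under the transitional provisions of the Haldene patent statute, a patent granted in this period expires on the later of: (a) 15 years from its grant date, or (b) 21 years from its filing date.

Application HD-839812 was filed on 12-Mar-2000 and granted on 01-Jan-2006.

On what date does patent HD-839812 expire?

(a) grant + 15 years → 1 January 2021.
(b) filing + 21 years → 12 March 2021.
Later of the two: 12 March 2021.

2021-03-12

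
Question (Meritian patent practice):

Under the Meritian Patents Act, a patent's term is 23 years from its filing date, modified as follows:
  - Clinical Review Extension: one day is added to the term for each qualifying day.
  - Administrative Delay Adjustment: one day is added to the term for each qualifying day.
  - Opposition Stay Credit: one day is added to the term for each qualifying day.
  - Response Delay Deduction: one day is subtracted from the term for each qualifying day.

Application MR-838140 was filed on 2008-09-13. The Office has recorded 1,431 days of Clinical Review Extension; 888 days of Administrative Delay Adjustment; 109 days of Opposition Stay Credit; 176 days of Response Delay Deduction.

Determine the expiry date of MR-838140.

November 12, 2037

Base term: filing date + 23 years → 13 September 2031.
Clinical Review Extension: +1431 days → 14 August 2035.
Administrative Delay Adjustment: +888 days → 18 January 2038.
Opposition Stay Credit: +109 days → 7 May 2038.
Response Delay Deduction: −176 days → 12 November 2037.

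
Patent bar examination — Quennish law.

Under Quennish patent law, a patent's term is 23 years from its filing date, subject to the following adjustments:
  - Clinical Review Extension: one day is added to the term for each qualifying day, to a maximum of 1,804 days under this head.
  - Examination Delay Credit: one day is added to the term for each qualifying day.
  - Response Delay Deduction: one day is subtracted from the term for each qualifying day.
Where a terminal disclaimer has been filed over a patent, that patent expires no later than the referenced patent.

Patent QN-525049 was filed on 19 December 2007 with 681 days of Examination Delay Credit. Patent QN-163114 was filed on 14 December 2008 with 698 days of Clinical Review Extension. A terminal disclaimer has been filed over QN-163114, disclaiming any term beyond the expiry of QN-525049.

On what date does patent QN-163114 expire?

October 30, 2032

Natural term of QN-163114:
  Base: filing + 23 years → 14 December 2031.
  Clinical Review Extension: 698 days (within the 1804-day cap) → +698 days → 11 November 2033.
Expiry of referenced patent QN-525049:
  Base: filing + 23 years → 19 December 2030.
  Examination Delay Credit: +681 days → 30 October 2032.
Terminal disclaimer: QN-163114 expires on the earlier of 11 November 2033 and 30 October 2032.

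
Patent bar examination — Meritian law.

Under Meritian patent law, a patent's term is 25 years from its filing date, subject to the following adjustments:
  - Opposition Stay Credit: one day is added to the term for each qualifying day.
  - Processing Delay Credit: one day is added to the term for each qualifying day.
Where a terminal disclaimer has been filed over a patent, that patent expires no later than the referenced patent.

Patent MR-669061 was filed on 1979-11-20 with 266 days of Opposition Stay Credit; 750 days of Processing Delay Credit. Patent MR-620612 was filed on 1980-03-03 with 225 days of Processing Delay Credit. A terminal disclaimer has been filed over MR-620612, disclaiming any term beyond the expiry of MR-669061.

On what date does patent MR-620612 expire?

Natural term of MR-620612:
  Base: filing + 25 years → 3 March 2005.
  Processing Delay Credit: +225 days → 14 October 2005.
Expiry of referenced patent MR-669061:
  Base: filing + 25 years → 20 November 2004.
  Opposition Stay Credit: +266 days → 13 August 2005.
  Processing Delay Credit: +750 days → 2 September 2007.
Terminal disclaimer: MR-620612 expires on the earlier of 14 October 2005 and 2 September 2007.

October 14, 2005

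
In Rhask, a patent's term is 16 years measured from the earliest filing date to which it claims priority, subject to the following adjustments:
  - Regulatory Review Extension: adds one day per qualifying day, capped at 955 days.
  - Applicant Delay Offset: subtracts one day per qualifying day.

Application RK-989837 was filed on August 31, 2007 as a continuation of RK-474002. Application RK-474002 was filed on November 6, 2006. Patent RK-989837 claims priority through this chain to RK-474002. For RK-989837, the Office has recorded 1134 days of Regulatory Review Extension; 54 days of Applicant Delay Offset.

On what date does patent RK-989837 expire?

Earliest priority filing: 6 November 2006.
Base term: 6 November 2006 + 16 years → 6 November 2022.
Regulatory Review Extension: 1134 days claimed exceeds the 955-day cap, so +955 days → 18 June 2025.
Applicant Delay Offset: −54 days → 25 April 2025.

2025-04-25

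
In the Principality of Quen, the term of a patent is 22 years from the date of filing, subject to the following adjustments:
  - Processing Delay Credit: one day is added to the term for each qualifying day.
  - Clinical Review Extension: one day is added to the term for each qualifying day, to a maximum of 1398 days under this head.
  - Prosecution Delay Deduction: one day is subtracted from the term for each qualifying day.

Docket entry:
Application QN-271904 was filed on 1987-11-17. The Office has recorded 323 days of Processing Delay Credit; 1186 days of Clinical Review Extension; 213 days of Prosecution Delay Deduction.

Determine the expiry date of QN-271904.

June 5, 2013

Base term: filing date + 22 years → 17 November 2009.
Processing Delay Credit: +323 days → 6 October 2010.
Clinical Review Extension: 1186 days (within the 1398-day cap) → +1186 days → 4 January 2014.
Prosecution Delay Deduction: −213 days → 5 June 2013.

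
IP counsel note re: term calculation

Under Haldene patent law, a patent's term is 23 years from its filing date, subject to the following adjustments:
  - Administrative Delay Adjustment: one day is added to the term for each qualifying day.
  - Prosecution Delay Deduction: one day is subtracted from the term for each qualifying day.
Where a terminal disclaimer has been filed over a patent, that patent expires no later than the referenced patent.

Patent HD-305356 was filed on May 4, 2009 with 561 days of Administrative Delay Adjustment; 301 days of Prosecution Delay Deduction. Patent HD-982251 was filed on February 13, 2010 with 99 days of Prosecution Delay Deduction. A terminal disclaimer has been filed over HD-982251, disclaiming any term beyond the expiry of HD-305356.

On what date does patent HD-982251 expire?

Natural term of HD-982251:
  Base: filing + 23 years → 13 February 2033.
  Prosecution Delay Deduction: −99 days → 6 November 2032.
Expiry of referenced patent HD-305356:
  Base: filing + 23 years → 4 May 2032.
  Administrative Delay Adjustment: +561 days → 16 November 2033.
  Prosecution Delay Deduction: −301 days → 19 January 2033.
Terminal disclaimer: HD-982251 expires on the earlier of 6 November 2032 and 19 January 2033.

November 6, 2032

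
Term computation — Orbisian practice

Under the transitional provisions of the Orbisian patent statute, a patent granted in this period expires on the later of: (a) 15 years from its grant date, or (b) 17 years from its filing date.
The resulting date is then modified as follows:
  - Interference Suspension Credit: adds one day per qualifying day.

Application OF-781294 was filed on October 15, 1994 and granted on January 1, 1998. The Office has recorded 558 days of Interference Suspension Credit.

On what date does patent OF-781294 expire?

July 13, 2014

(a) grant + 15 years → 1 January 2013.
(b) filing + 17 years → 15 October 2011.
Later of the two: 1 January 2013.
Interference Suspension Credit: +558 days → 13 July 2014.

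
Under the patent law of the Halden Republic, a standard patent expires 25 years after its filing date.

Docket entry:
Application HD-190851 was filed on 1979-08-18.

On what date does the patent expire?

Filing date + 25 years → 18 August 2004.

2004-08-18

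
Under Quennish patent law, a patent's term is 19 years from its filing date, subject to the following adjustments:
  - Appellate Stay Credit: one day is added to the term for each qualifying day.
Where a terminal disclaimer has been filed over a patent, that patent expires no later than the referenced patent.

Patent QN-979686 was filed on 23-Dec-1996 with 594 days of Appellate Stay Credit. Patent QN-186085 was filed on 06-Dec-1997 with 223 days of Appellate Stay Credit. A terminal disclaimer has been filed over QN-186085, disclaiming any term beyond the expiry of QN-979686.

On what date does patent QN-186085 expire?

Natural term of QN-186085:
  Base: filing + 19 years → 6 December 2016.
  Appellate Stay Credit: +223 days → 17 July 2017.
Expiry of referenced patent QN-979686:
  Base: filing + 19 years → 23 December 2015.
  Appellate Stay Credit: +594 days → 8 August 2017.
Terminal disclaimer: QN-186085 expires on the earlier of 17 July 2017 and 8 August 2017.

July 17, 2017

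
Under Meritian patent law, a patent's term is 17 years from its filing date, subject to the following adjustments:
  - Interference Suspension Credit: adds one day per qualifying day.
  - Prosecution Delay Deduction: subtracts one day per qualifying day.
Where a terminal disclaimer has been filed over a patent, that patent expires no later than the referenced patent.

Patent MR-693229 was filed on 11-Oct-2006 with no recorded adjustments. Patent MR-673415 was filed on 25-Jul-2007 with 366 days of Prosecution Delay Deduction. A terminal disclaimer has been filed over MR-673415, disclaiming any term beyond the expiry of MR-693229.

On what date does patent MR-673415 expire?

2023-07-25

Natural term of MR-673415:
  Base: filing + 17 years → 25 July 2024.
  Prosecution Delay Deduction: −366 days → 25 July 2023.
Expiry of referenced patent MR-693229:
  Base: filing + 17 years → 11 October 2023.
Terminal disclaimer: MR-673415 expires on the earlier of 25 July 2023 and 11 October 2023.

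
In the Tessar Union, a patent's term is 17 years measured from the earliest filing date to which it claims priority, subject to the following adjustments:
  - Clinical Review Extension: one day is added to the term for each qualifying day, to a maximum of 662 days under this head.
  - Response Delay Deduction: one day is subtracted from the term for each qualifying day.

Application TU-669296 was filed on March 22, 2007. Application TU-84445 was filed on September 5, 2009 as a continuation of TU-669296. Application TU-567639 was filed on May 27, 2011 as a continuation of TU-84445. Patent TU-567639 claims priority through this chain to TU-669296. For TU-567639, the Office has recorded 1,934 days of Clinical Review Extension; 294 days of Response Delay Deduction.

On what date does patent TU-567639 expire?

March 25, 2025

Earliest priority filing: 22 March 2007.
Base term: 22 March 2007 + 17 years → 22 March 2024.
Clinical Review Extension: 1934 days claimed exceeds the 662-day cap, so +662 days → 13 January 2026.
Response Delay Deduction: −294 days → 25 March 2025.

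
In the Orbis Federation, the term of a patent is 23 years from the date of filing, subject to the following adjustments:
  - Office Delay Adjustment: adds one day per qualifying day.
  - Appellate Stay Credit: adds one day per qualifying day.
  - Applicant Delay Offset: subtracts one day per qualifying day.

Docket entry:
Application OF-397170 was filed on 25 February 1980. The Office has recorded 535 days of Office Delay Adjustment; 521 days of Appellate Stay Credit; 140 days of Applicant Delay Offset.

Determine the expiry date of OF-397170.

Base term: filing date + 23 years → 25 February 2003.
Office Delay Adjustment: +535 days → 13 August 2004.
Appellate Stay Credit: +521 days → 16 January 2006.
Applicant Delay Offset: −140 days → 29 August 2005.

August 29, 2005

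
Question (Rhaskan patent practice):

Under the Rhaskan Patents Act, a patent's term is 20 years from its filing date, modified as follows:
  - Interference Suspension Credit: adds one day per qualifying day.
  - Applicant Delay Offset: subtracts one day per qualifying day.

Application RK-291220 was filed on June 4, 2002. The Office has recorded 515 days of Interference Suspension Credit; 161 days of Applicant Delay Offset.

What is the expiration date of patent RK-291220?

May 24, 2023

Base term: filing date + 20 years → 4 June 2022.
Interference Suspension Credit: +515 days → 1 November 2023.
Applicant Delay Offset: −161 days → 24 May 2023.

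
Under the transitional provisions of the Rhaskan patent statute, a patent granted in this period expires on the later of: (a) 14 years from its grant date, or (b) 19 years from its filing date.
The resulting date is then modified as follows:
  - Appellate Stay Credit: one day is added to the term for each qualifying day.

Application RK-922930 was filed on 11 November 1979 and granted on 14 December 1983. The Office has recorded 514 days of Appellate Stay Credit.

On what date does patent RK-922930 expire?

(a) grant + 14 years → 14 December 1997.
(b) filing + 19 years → 11 November 1998.
Later of the two: 11 November 1998.
Appellate Stay Credit: +514 days → 8 April 2000.

2000-04-08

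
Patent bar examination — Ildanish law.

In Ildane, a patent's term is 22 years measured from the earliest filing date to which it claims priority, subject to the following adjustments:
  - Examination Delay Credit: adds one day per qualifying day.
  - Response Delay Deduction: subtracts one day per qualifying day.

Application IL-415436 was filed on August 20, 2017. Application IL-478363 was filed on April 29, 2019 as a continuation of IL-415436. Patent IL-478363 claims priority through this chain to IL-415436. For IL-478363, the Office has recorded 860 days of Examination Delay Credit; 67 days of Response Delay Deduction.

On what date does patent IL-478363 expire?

Earliest priority filing: 20 August 2017.
Base term: 20 August 2017 + 22 years → 20 August 2039.
Examination Delay Credit: +860 days → 27 December 2041.
Response Delay Deduction: −67 days → 21 October 2041.

2041-10-21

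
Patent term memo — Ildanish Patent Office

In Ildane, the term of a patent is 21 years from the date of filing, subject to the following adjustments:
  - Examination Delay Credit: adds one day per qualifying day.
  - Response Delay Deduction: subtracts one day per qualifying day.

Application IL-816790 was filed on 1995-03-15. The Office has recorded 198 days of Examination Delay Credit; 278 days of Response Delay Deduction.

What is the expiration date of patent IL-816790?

Base term: filing date + 21 years → 15 March 2016.
Examination Delay Credit: +198 days → 29 September 2016.
Response Delay Deduction: −278 days → 26 December 2015.

December 26, 2015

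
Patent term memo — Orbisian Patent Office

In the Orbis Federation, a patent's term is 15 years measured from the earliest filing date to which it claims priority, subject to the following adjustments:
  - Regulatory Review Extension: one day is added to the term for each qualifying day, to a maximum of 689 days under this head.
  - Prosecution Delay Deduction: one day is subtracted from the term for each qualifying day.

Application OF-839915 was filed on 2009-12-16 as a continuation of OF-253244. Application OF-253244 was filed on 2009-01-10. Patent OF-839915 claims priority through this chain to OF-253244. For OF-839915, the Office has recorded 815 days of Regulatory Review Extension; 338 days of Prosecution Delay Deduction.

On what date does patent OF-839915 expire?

Earliest priority filing: 10 January 2009.
Base term: 10 January 2009 + 15 years → 10 January 2024.
Regulatory Review Extension: 815 days claimed exceeds the 689-day cap, so +689 days → 29 November 2025.
Prosecution Delay Deduction: −338 days → 26 December 2024.

December 26, 2024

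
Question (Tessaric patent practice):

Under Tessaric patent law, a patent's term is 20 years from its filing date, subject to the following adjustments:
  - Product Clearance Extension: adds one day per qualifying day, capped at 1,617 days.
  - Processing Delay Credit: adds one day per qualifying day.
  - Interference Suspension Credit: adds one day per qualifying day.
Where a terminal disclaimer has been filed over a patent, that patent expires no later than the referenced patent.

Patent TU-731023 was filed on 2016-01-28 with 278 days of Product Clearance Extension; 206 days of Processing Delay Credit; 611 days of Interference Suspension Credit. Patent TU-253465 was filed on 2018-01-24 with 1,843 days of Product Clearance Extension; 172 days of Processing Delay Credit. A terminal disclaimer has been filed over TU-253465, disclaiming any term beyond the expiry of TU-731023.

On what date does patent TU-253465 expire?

January 27, 2039

Natural term of TU-253465:
  Base: filing + 20 years → 24 January 2038.
  Product Clearance Extension: 1843 days claimed exceeds the 1617-day cap, so +1617 days → 29 June 2042.
  Processing Delay Credit: +172 days → 18 December 2042.
Expiry of referenced patent TU-731023:
  Base: filing + 20 years → 28 January 2036.
  Product Clearance Extension: 278 days (within the 1617-day cap) → +278 days → 1 November 2036.
  Processing Delay Credit: +206 days → 26 May 2037.
  Interference Suspension Credit: +611 days → 27 January 2039.
Terminal disclaimer: TU-253465 expires on the earlier of 18 December 2042 and 27 January 2039.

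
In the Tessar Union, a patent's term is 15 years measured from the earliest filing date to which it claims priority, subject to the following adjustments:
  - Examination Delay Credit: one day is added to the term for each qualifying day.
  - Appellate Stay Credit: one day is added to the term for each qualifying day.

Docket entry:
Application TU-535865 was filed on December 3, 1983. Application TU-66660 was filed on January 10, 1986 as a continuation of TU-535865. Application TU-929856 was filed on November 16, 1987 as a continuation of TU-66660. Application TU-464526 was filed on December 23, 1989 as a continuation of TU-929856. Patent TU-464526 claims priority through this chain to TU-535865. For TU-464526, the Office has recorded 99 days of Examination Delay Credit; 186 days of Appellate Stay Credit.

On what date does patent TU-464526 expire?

1999-09-14

Earliest priority filing: 3 December 1983.
Base term: 3 December 1983 + 15 years → 3 December 1998.
Examination Delay Credit: +99 days → 12 March 1999.
Appellate Stay Credit: +186 days → 14 September 1999.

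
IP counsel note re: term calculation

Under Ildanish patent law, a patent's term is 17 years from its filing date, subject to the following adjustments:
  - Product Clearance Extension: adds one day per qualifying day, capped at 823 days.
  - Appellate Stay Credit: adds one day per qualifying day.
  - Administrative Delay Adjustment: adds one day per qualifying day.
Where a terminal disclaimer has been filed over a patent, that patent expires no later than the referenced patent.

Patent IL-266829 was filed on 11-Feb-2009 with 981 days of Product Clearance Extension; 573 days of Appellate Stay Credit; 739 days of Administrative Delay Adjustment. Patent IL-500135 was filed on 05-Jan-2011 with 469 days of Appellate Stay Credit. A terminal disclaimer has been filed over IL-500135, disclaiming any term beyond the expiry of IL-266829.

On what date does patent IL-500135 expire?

2029-04-18

Natural term of IL-500135:
  Base: filing + 17 years → 5 January 2028.
  Appellate Stay Credit: +469 days → 18 April 2029.
Expiry of referenced patent IL-266829:
  Base: filing + 17 years → 11 February 2026.
  Product Clearance Extension: 981 days claimed exceeds the 823-day cap, so +823 days → 14 May 2028.
  Appellate Stay Credit: +573 days → 8 December 2029.
  Administrative Delay Adjustment: +739 days → 17 December 2031.
Terminal disclaimer: IL-500135 expires on the earlier of 18 April 2029 and 17 December 2031.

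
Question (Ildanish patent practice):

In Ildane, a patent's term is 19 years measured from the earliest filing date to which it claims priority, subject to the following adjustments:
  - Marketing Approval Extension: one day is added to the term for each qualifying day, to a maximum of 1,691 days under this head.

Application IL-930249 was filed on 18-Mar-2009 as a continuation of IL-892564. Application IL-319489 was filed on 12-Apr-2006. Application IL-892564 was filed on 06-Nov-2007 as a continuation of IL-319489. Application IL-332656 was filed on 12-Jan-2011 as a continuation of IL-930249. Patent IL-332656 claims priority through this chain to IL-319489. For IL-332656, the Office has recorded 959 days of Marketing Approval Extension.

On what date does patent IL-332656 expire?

2027-11-27

Earliest priority filing: 12 April 2006.
Base term: 12 April 2006 + 19 years → 12 April 2025.
Marketing Approval Extension: 959 days (within the 1691-day cap) → +959 days → 27 November 2027.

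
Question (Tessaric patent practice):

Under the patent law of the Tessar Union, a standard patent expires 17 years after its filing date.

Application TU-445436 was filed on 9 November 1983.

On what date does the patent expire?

November 9, 2000

Filing date + 17 years → 9 November 2000.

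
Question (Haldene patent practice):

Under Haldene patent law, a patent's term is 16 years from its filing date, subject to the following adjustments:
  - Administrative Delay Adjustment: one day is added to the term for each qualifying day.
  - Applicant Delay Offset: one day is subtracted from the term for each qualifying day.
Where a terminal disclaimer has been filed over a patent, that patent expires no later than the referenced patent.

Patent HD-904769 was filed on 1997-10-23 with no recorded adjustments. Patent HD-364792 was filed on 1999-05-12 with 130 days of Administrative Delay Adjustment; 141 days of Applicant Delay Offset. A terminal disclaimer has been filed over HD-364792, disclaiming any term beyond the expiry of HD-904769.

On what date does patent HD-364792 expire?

2013-10-23

Natural term of HD-364792:
  Base: filing + 16 years → 12 May 2015.
  Administrative Delay Adjustment: +130 days → 19 September 2015.
  Applicant Delay Offset: −141 days → 1 May 2015.
Expiry of referenced patent HD-904769:
  Base: filing + 16 years → 23 October 2013.
Terminal disclaimer: HD-364792 expires on the earlier of 1 May 2015 and 23 October 2013.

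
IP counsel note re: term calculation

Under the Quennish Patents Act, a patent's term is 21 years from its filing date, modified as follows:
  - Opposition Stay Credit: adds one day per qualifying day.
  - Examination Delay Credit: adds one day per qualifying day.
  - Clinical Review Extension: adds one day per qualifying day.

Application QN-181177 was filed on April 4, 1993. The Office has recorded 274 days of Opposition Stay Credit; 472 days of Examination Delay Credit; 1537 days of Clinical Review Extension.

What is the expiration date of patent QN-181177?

July 4, 2020

Base term: filing date + 21 years → 4 April 2014.
Opposition Stay Credit: +274 days → 3 January 2015.
Examination Delay Credit: +472 days → 19 April 2016.
Clinical Review Extension: +1537 days → 4 July 2020.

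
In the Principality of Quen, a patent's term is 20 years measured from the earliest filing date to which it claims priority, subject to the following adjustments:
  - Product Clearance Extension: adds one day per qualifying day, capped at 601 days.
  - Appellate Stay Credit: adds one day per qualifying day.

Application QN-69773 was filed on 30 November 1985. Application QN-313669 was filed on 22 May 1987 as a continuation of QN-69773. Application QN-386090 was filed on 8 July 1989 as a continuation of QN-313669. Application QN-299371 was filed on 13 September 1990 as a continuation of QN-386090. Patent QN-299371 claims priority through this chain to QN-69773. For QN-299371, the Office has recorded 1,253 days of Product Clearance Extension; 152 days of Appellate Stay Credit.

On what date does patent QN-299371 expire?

2007-12-23

Earliest priority filing: 30 November 1985.
Base term: 30 November 1985 + 20 years → 30 November 2005.
Product Clearance Extension: 1253 days claimed exceeds the 601-day cap, so +601 days → 24 July 2007.
Appellate Stay Credit: +152 days → 23 December 2007.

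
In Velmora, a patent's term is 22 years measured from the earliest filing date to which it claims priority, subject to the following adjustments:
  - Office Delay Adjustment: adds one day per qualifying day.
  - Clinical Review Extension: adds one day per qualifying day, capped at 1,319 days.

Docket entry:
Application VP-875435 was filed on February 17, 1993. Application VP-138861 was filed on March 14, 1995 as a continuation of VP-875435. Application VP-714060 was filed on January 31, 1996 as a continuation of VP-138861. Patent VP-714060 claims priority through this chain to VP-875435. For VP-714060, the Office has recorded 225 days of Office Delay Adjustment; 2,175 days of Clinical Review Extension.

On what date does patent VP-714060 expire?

Earliest priority filing: 17 February 1993.
Base term: 17 February 1993 + 22 years → 17 February 2015.
Office Delay Adjustment: +225 days → 30 September 2015.
Clinical Review Extension: 2175 days claimed exceeds the 1319-day cap, so +1319 days → 11 May 2019.

May 11, 2019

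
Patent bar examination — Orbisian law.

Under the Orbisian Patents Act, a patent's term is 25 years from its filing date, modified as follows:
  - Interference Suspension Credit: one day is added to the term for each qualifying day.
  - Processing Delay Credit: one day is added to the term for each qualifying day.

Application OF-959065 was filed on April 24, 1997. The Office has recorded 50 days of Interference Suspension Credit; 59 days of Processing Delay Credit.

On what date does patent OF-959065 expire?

August 11, 2022

Base term: filing date + 25 years → 24 April 2022.
Interference Suspension Credit: +50 days → 13 June 2022.
Processing Delay Credit: +59 days → 11 August 2022.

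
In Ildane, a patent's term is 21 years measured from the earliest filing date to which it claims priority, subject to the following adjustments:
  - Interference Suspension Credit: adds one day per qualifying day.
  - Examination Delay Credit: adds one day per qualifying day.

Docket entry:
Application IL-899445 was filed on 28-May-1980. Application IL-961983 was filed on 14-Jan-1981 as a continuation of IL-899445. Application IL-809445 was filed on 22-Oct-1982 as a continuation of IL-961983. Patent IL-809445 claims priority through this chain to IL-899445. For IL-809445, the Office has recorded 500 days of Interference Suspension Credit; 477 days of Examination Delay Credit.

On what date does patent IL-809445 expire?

January 30, 2004

Earliest priority filing: 28 May 1980.
Base term: 28 May 1980 + 21 years → 28 May 2001.
Interference Suspension Credit: +500 days → 10 October 2002.
Examination Delay Credit: +477 days → 30 January 2004.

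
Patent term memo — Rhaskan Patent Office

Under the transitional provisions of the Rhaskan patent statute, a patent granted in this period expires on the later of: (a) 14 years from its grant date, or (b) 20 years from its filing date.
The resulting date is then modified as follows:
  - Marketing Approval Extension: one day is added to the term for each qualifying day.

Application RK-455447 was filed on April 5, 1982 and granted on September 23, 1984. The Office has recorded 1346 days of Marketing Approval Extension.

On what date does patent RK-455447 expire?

December 11, 2005

(a) grant + 14 years → 23 September 1998.
(b) filing + 20 years → 5 April 2002.
Later of the two: 5 April 2002.
Marketing Approval Extension: +1346 days → 11 December 2005.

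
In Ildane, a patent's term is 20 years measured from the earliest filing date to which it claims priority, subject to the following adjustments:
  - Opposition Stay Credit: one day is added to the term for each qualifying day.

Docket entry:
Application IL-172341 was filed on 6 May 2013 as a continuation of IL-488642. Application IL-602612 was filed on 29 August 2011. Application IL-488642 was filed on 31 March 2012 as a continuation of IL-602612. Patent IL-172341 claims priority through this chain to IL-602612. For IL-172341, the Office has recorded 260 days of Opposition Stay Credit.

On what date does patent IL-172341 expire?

May 15, 2032

Earliest priority filing: 29 August 2011.
Base term: 29 August 2011 + 20 years → 29 August 2031.
Opposition Stay Credit: +260 days → 15 May 2032.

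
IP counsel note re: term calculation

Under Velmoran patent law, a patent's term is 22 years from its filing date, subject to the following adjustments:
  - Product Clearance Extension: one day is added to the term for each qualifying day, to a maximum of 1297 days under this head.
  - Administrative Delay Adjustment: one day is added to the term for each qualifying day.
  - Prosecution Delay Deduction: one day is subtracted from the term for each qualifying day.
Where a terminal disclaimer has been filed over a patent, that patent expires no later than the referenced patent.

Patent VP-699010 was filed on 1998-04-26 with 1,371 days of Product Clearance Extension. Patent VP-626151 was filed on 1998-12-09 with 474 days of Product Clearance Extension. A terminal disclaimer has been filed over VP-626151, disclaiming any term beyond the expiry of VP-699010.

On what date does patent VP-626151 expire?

Natural term of VP-626151:
  Base: filing + 22 years → 9 December 2020.
  Product Clearance Extension: 474 days (within the 1297-day cap) → +474 days → 28 March 2022.
Expiry of referenced patent VP-699010:
  Base: filing + 22 years → 26 April 2020.
  Product Clearance Extension: 1371 days claimed exceeds the 1297-day cap, so +1297 days → 14 November 2023.
Terminal disclaimer: VP-626151 expires on the earlier of 28 March 2022 and 14 November 2023.

2022-03-28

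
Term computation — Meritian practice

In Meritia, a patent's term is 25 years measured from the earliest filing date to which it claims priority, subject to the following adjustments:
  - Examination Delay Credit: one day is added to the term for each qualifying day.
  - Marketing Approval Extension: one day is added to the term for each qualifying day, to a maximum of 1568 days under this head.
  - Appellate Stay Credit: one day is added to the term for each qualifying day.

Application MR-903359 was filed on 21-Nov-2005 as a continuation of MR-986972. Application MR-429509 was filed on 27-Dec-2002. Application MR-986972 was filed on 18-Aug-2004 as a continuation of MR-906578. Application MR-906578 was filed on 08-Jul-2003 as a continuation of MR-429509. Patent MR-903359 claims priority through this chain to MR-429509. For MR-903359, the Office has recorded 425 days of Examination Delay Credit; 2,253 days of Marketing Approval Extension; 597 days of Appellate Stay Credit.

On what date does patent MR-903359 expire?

2035-01-29

Earliest priority filing: 27 December 2002.
Base term: 27 December 2002 + 25 years → 27 December 2027.
Examination Delay Credit: +425 days → 24 February 2029.
Marketing Approval Extension: 2253 days claimed exceeds the 1568-day cap, so +1568 days → 11 June 2033.
Appellate Stay Credit: +597 days → 29 January 2035.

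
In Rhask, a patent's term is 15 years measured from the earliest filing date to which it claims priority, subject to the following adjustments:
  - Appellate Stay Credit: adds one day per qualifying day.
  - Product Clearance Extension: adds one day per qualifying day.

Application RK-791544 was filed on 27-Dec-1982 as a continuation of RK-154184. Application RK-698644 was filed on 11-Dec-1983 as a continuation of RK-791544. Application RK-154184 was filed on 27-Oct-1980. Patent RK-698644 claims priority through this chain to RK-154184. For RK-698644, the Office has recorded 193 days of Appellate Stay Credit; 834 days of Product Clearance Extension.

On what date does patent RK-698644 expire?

1998-08-19

Earliest priority filing: 27 October 1980.
Base term: 27 October 1980 + 15 years → 27 October 1995.
Appellate Stay Credit: +193 days → 7 May 1996.
Product Clearance Extension: +834 days → 19 August 1998.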